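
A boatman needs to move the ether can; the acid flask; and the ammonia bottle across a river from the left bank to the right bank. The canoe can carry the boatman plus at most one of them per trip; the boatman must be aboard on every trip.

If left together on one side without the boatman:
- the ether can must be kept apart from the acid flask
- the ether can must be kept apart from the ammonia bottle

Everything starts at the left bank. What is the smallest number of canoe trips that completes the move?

Counting alone: the boatman can take at most 1 across per trip to the right bank, so moving all 3 needs at least 3 loaded trips out, with a return between consecutive ones — at least 5 crossings.
The safety rule pushes this higher. Following every safe sequence of crossings, the most of the 3 that can be at the right bank as the canoe arrives there on crossing 5 is 2 — never all 3.
So no plan with fewer than 7 crossings exists, and this one achieves 7:
1. Boatman goes to the right bank with the ether can.  [the left bank: the acid flask, the ammonia bottle | the right bank: the ether can]
2. Boatman goes back to the left bank alone.  [the left bank: the acid flask, the ammonia bottle | the right bank: the ether can]
3. Boatman goes to the right bank with the acid flask.  [the left bank: the ammonia bottle | the right bank: the acid flask, the ether can]
4. Boatman goes back to the left bank with the ether can.  [the left bank: the ammonia bottle, the ether can | the right bank: the acid flask]
5. Boatman goes to the right bank with the ammonia bottle.  [the left bank: the ether can | the right bank: the acid flask, the ammonia bottle]
6. Boatman goes back to the left bank alone.  [the left bank: the ether can | the right bank: the acid flask, the ammonia bottle]
7. Boatman goes to the right bank with the ether can.  [the left bank: — | the right bank: the acid flask, the ammonia bottle, the ether can]

7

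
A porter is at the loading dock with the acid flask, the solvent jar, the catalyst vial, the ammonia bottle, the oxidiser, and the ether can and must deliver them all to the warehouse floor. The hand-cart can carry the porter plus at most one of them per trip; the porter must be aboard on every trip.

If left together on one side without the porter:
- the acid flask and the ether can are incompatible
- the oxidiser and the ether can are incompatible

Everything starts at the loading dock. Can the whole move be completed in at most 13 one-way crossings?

Yes — this plan uses 13 crossings (≤ 13):
1. Porter goes to the warehouse floor with the ether can.
2. Porter goes back to the loading dock alone.
3. Porter goes to the warehouse floor with the acid flask.
4. Porter goes back to the loading dock with the ether can.
5. Porter goes to the warehouse floor with the oxidiser.
6. Porter goes back to the loading dock alone.
7. Porter goes to the warehouse floor with the solvent jar.
8. Porter goes back to the loading dock alone.
9. Porter goes to the warehouse floor with the catalyst vial.
10. Porter goes back to the loading dock alone.
11. Porter goes to the warehouse floor with the ammonia bottle.
12. Porter goes back to the loading dock alone.
13. Porter goes to the warehouse floor with the ether can.

Yes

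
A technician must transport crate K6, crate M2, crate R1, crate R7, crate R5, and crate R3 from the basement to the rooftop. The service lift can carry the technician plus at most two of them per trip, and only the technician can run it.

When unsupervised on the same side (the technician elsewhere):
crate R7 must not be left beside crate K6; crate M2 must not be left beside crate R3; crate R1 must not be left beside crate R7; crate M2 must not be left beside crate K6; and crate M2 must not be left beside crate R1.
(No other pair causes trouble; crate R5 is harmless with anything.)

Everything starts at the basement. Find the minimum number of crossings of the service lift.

Counting alone: the technician can take at most 2 across per trip to the rooftop, so moving all 6 needs at least 3 loaded trips out, with a return between consecutive ones — at least 5 crossings.
The safety rule pushes this higher. Following every safe sequence of crossings, the most of the 6 that can be at the rooftop as the service lift arrives there on crossing 5 is 5 — never all 6.
So no plan with fewer than 7 crossings exists, and this one achieves 7:
1. Technician goes to the rooftop with crate M2 and crate R7.  [the basement: crate K6, crate R1, crate R3, crate R5 | the rooftop: crate M2, crate R7]
2. Technician goes back to the basement alone.  [the basement: crate K6, crate R1, crate R3, crate R5 | the rooftop: crate M2, crate R7]
3. Technician goes to the rooftop with crate K6 and crate R1.  [the basement: crate R3, crate R5 | the rooftop: crate K6, crate M2, crate R1, crate R7]
4. Technician goes back to the basement with crate M2 and crate R7.  [the basement: crate M2, crate R3, crate R5, crate R7 | the rooftop: crate K6, crate R1]
5. Technician goes to the rooftop with crate R3 and crate R5.  [the basement: crate M2, crate R7 | the rooftop: crate K6, crate R1, crate R3, crate R5]
6. Technician goes back to the basement alone.  [the basement: crate M2, crate R7 | the rooftop: crate K6, crate R1, crate R3, crate R5]
7. Technician goes to the rooftop with crate M2 and crate R7.  [the basement: — | the rooftop: crate K6, crate M2, crate R1, crate R3, crate R5, crate R7]

7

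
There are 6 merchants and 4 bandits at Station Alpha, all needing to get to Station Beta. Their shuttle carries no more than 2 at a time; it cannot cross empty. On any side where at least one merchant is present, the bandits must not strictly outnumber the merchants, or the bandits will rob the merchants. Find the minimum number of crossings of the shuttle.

Counting alone: each trip to Station Beta takes at most 2 across and each return brings at least 1 back, so after t trips out (and t−1 returns) at most 2t − (t−1) of the 10 are across; that first reaches 10 at t = 9, so at least 17 crossings are needed.
The plan below uses exactly 17 crossings, so it is optimal:
1. 2 bandits → Station Beta.  (Station Alpha: 6M 2B; Station Beta: 0M 2B)
2. 1 bandit ← Station Alpha.  (Station Alpha: 6M 3B; Station Beta: 0M 1B)
3. 2 bandits → Station Beta.  (Station Alpha: 6M 1B; Station Beta: 0M 3B)
4. 1 bandit ← Station Alpha.  (Station Alpha: 6M 2B; Station Beta: 0M 2B)
5. 2 merchants → Station Beta.  (Station Alpha: 4M 2B; Station Beta: 2M 2B)
6. 1 bandit ← Station Alpha.  (Station Alpha: 4M 3B; Station Beta: 2M 1B)
7. 1 merchant and 1 bandit → Station Beta.  (Station Alpha: 3M 2B; Station Beta: 3M 2B)
8. 1 bandit ← Station Alpha.  (Station Alpha: 3M 3B; Station Beta: 3M 1B)
9. 2 bandits → Station Beta.  (Station Alpha: 3M 1B; Station Beta: 3M 3B)
10. 1 bandit ← Station Alpha.  (Station Alpha: 3M 2B; Station Beta: 3M 2B)
11. 1 merchant and 1 bandit → Station Beta.  (Station Alpha: 2M 1B; Station Beta: 4M 3B)
12. 1 bandit ← Station Alpha.  (Station Alpha: 2M 2B; Station Beta: 4M 2B)
13. 2 bandits → Station Beta.  (Station Alpha: 2M 0B; Station Beta: 4M 4B)
14. 1 bandit ← Station Alpha.  (Station Alpha: 2M 1B; Station Beta: 4M 3B)
15. 1 merchant and 1 bandit → Station Beta.  (Station Alpha: 1M 0B; Station Beta: 5M 4B)
16. 1 bandit ← Station Alpha.  (Station Alpha: 1M 1B; Station Beta: 5M 3B)
17. 1 merchant and 1 bandit → Station Beta.  (Station Alpha: 0M 0B; Station Beta: 6M 4B)

17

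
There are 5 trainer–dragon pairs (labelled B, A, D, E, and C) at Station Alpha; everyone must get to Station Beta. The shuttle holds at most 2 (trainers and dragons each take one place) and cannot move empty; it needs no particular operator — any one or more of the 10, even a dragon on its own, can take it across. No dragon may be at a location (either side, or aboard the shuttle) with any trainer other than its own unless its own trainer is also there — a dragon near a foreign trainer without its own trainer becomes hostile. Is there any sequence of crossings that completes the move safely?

No

Following every safe sequence of crossings from the start, the most of the 10 that can be at Station Beta as the shuttle arrives there on crossings 1, 3, 5, 7 is 2, 3, 4, 5 respectively; the best ever achieved is 5 of 10.
From crossing 9 on, no configuration arises that was not already reachable earlier: only 82 distinct safe configurations (who is on which side, and where the shuttle is) can ever be reached, none of them has everyone across, and every continuation just revisits them. So no valid plan exists.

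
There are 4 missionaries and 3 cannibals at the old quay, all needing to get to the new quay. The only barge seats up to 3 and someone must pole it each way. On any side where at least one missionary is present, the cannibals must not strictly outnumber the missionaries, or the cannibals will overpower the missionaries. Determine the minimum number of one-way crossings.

Counting alone: each trip to the new quay takes at most 3 across and each return brings at least 1 back, so after t trips out (and t−1 returns) at most 3t − (t−1) of the 7 are across; that first reaches 7 at t = 3, so at least 5 crossings are needed.
The plan below uses exactly 5 crossings, so it is optimal:
1. 3 cannibals → the new quay.  (the old quay: 4M 0C; the new quay: 0M 3C)
2. 1 cannibal ← the old quay.  (the old quay: 4M 1C; the new quay: 0M 2C)
3. 3 missionaries → the new quay.  (the old quay: 1M 1C; the new quay: 3M 2C)
4. 1 missionary ← the old quay.  (the old quay: 2M 1C; the new quay: 2M 2C)
5. 2 missionaries and 1 cannibal → the new quay.  (the old quay: 0M 0C; the new quay: 4M 3C)

5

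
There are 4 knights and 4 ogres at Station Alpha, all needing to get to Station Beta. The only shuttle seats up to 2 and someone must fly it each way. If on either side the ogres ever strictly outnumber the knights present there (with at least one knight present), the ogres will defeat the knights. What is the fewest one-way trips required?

impossible

Following every safe sequence of crossings from the start, the most of the 8 that can be at Station Beta as the shuttle arrives there on crossings 1, 3, 5 is 2, 3, 4 respectively; the best ever achieved is 4 of 8.
From crossing 7 on, no configuration arises that was not already reachable earlier: only 11 distinct safe configurations (who is on which side, and where the shuttle is) can ever be reached, none of them has everyone across, and every continuation just revisits them. They are: 0 knights + 0 ogres across (shuttle back at the start); 0 knights + 1 ogre across (shuttle there); 0 knights + 1 ogre across (shuttle back at the start); 0 knights + 2 ogres across (shuttle there); 0 knights + 2 ogres across (shuttle back at the start); 0 knights + 3 ogres across (shuttle there); 0 knights + 3 ogres across (shuttle back at the start); 0 knights + 4 ogres across (shuttle there); 1 knight + 1 ogre across (shuttle there); 1 knight + 1 ogre across (shuttle back at the start); 2 knights + 2 ogres across (shuttle there). So no valid plan exists.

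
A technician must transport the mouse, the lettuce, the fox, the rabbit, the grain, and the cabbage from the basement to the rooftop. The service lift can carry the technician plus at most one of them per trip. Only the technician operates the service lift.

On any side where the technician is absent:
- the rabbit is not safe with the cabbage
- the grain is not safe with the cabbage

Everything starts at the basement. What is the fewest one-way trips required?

Counting alone: the technician can take at most 1 across per trip to the rooftop, so moving all 6 needs at least 6 loaded trips out, with a return between consecutive ones — at least 11 crossings.
The safety rule pushes this higher. Following every safe sequence of crossings, the most of the 6 that can be at the rooftop as the service lift arrives there on crossing 11 is 5 — never all 6.
So no plan with fewer than 13 crossings exists, and this one achieves 13:
1. Technician goes to the rooftop with the cabbage.  [the basement: the fox, the grain, the lettuce, the mouse, the rabbit | the rooftop: the cabbage]
2. Technician goes back to the basement alone.  [the basement: the fox, the grain, the lettuce, the mouse, the rabbit | the rooftop: the cabbage]
3. Technician goes to the rooftop with the mouse.  [the basement: the fox, the grain, the lettuce, the rabbit | the rooftop: the cabbage, the mouse]
4. Technician goes back to the basement alone.  [the basement: the fox, the grain, the lettuce, the rabbit | the rooftop: the cabbage, the mouse]
5. Technician goes to the rooftop with the lettuce.  [the basement: the fox, the grain, the rabbit | the rooftop: the cabbage, the lettuce, the mouse]
6. Technician goes back to the basement alone.  [the basement: the fox, the grain, the rabbit | the rooftop: the cabbage, the lettuce, the mouse]
7. Technician goes to the rooftop with the fox.  [the basement: the grain, the rabbit | the rooftop: the cabbage, the fox, the lettuce, the mouse]
8. Technician goes back to the basement alone.  [the basement: the grain, the rabbit | the rooftop: the cabbage, the fox, the lettuce, the mouse]
9. Technician goes to the rooftop with the rabbit.  [the basement: the grain | the rooftop: the cabbage, the fox, the lettuce, the mouse, the rabbit]
10. Technician goes back to the basement with the cabbage.  [the basement: the cabbage, the grain | the rooftop: the fox, the lettuce, the mouse, the rabbit]
11. Technician goes to the rooftop with the grain.  [the basement: the cabbage | the rooftop: the fox, the grain, the lettuce, the mouse, the rabbit]
12. Technician goes back to the basement alone.  [the basement: the cabbage | the rooftop: the fox, the grain, the lettuce, the mouse, the rabbit]
13. Technician goes to the rooftop with the cabbage.  [the basement: — | the rooftop: the cabbage, the fox, the grain, the lettuce, the mouse, the rabbit]

13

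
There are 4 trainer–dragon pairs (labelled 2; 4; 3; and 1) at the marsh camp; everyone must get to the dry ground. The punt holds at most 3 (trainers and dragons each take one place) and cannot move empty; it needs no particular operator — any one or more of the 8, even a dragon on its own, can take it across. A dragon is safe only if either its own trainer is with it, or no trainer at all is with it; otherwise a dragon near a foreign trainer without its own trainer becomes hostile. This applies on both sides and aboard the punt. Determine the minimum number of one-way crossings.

9

Counting alone: each trip to the dry ground takes at most 3 across and each return brings at least 1 back, so after t trips out (and t−1 returns) at most 3t − (t−1) of the 8 are across; that first reaches 8 at t = 4, so at least 7 crossings are needed.
The safety rule pushes this higher. Following every safe sequence of crossings, the most of the 8 that can be at the dry ground as the punt arrives there on crossing 7 is 7 — never all 8.
So no plan with fewer than 9 crossings exists, and this one achieves 9:
1. dragon 2 and trainer 2 cross → the dry ground.
2. trainer 2 crosses ← the marsh camp.
3. dragon 4, trainer 2, and trainer 4 cross → the dry ground.
4. dragon 2 and trainer 2 cross ← the marsh camp.
5. trainer 1, trainer 2, and trainer 3 cross → the dry ground.
6. dragon 4 crosses ← the marsh camp.
7. dragon 2 and dragon 4 cross → the dry ground.
8. dragon 2 crosses ← the marsh camp.
9. dragon 1, dragon 2, and dragon 3 cross → the dry ground.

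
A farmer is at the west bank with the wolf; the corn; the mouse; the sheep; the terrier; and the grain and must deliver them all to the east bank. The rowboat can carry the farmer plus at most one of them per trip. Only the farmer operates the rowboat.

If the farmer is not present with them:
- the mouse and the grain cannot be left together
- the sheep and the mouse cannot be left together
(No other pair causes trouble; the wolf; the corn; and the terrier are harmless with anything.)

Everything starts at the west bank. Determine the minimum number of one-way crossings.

13

Counting alone: the farmer can take at most 1 across per trip to the east bank, so moving all 6 needs at least 6 loaded trips out, with a return between consecutive ones — at least 11 crossings.
The safety rule pushes this higher. Following every safe sequence of crossings, the most of the 6 that can be at the east bank as the rowboat arrives there on crossing 11 is 5 — never all 6.
So no plan with fewer than 13 crossings exists, and this one achieves 13:
1. Farmer goes to the east bank with the mouse.  [the west bank: the corn, the grain, the sheep, the terrier, the wolf | the east bank: the mouse]
2. Farmer goes back to the west bank alone.  [the west bank: the corn, the grain, the sheep, the terrier, the wolf | the east bank: the mouse]
3. Farmer goes to the east bank with the wolf.  [the west bank: the corn, the grain, the sheep, the terrier | the east bank: the mouse, the wolf]
4. Farmer goes back to the west bank alone.  [the west bank: the corn, the grain, the sheep, the terrier | the east bank: the mouse, the wolf]
5. Farmer goes to the east bank with the corn.  [the west bank: the grain, the sheep, the terrier | the east bank: the corn, the mouse, the wolf]
6. Farmer goes back to the west bank alone.  [the west bank: the grain, the sheep, the terrier | the east bank: the corn, the mouse, the wolf]
7. Farmer goes to the east bank with the sheep.  [the west bank: the grain, the terrier | the east bank: the corn, the mouse, the sheep, the wolf]
8. Farmer goes back to the west bank with the mouse.  [the west bank: the grain, the mouse, the terrier | the east bank: the corn, the sheep, the wolf]
9. Farmer goes to the east bank with the grain.  [the west bank: the mouse, the terrier | the east bank: the corn, the grain, the sheep, the wolf]
10. Farmer goes back to the west bank alone.  [the west bank: the mouse, the terrier | the east bank: the corn, the grain, the sheep, the wolf]
11. Farmer goes to the east bank with the terrier.  [the west bank: the mouse | the east bank: the corn, the grain, the sheep, the terrier, the wolf]
12. Farmer goes back to the west bank alone.  [the west bank: the mouse | the east bank: the corn, the grain, the sheep, the terrier, the wolf]
13. Farmer goes to the east bank with the mouse.  [the west bank: — | the east bank: the corn, the grain, the mouse, the sheep, the terrier, the wolf]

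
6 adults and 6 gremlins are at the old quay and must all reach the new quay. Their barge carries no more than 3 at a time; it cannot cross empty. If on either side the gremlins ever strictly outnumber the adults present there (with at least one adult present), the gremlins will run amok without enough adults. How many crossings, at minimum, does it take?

Following every safe sequence of crossings from the start, the most of the 12 that can be at the new quay as the barge arrives there on crossings 1, 3, 5 is 3, 5, 6 respectively; the best ever achieved is 6 of 12.
From crossing 7 on, no configuration arises that was not already reachable earlier: only 17 distinct safe configurations (who is on which side, and where the barge is) can ever be reached, none of them has everyone across, and every continuation just revisits them. They are: 0 adults + 0 gremlins across (barge back at the start); 0 adults + 1 gremlin across (barge there); 0 adults + 1 gremlin across (barge back at the start); 0 adults + 2 gremlins across (barge there); 0 adults + 2 gremlins across (barge back at the start); 0 adults + 3 gremlins across (barge there); 0 adults + 3 gremlins across (barge back at the start); 0 adults + 4 gremlins across (barge there); 0 adults + 4 gremlins across (barge back at the start); 0 adults + 5 gremlins across (barge there); 0 adults + 5 gremlins across (barge back at the start); 0 adults + 6 gremlins across (barge there); 1 adult + 1 gremlin across (barge there); 1 adult + 1 gremlin across (barge back at the start); 2 adults + 2 gremlins across (barge there); 2 adults + 2 gremlins across (barge back at the start); 3 adults + 3 gremlins across (barge there). So no valid plan exists.

impossible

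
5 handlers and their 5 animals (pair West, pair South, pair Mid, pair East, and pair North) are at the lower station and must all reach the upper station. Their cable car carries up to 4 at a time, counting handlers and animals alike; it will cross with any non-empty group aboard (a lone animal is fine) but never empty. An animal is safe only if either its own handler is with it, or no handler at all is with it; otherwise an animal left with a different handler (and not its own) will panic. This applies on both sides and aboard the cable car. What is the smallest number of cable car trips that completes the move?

Counting alone: each trip to the upper station takes at most 4 across and each return brings at least 1 back, so after t trips out (and t−1 returns) at most 4t − (t−1) of the 10 are across; that first reaches 10 at t = 3, so at least 5 crossings are needed.
The safety rule pushes this higher. Following every safe sequence of crossings, the most of the 10 that can be at the upper station as the cable car arrives there on crossing 5 is 9 — never all 10.
So no plan with fewer than 7 crossings exists, and this one achieves 7:
1. animal West and handler West cross → the upper station.
2. handler West crosses ← the lower station.
3. animal East, animal Mid, animal North, and animal South cross → the upper station.
4. animal West crosses ← the lower station.
5. handler East, handler Mid, handler North, and handler South cross → the upper station.
6. animal South and handler South cross ← the lower station.
7. animal South, animal West, handler South, and handler West cross → the upper station.

7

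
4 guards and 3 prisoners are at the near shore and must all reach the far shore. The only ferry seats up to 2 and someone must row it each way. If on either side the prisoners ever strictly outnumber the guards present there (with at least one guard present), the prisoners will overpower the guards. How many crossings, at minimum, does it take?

Counting alone: each trip to the far shore takes at most 2 across and each return brings at least 1 back, so after t trips out (and t−1 returns) at most 2t − (t−1) of the 7 are across; that first reaches 7 at t = 6, so at least 11 crossings are needed.
The plan below uses exactly 11 crossings, so it is optimal:
1. 2 prisoners → the far shore.  (the near shore: 4G 1P; the far shore: 0G 2P)
2. 1 prisoner ← the near shore.  (the near shore: 4G 2P; the far shore: 0G 1P)
3. 2 prisoners → the far shore.  (the near shore: 4G 0P; the far shore: 0G 3P)
4. 1 prisoner ← the near shore.  (the near shore: 4G 1P; the far shore: 0G 2P)
5. 2 guards → the far shore.  (the near shore: 2G 1P; the far shore: 2G 2P)
6. 1 prisoner ← the near shore.  (the near shore: 2G 2P; the far shore: 2G 1P)
7. 1 guard and 1 prisoner → the far shore.  (the near shore: 1G 1P; the far shore: 3G 2P)
8. 1 guard ← the near shore.  (the near shore: 2G 1P; the far shore: 2G 2P)
9. 1 guard and 1 prisoner → the far shore.  (the near shore: 1G 0P; the far shore: 3G 3P)
10. 1 prisoner ← the near shore.  (the near shore: 1G 1P; the far shore: 3G 2P)
11. 1 guard and 1 prisoner → the far shore.  (the near shore: 0G 0P; the far shore: 4G 3P)

11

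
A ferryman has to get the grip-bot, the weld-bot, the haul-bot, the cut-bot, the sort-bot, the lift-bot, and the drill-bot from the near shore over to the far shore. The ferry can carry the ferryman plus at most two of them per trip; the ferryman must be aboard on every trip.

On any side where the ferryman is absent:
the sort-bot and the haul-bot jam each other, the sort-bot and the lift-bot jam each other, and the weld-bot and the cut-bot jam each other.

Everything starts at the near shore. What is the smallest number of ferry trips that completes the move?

7

Counting alone: the ferryman can take at most 2 across per trip to the far shore, so moving all 7 needs at least 4 loaded trips out, with a return between consecutive ones — at least 7 crossings.
The plan below uses exactly 7 crossings, so it is optimal:
1. Ferryman goes to the far shore with the sort-bot and the weld-bot.  [the near shore: the cut-bot, the drill-bot, the grip-bot, the haul-bot, the lift-bot | the far shore: the sort-bot, the weld-bot]
2. Ferryman goes back to the near shore alone.  [the near shore: the cut-bot, the drill-bot, the grip-bot, the haul-bot, the lift-bot | the far shore: the sort-bot, the weld-bot]
3. Ferryman goes to the far shore with the grip-bot and the haul-bot.  [the near shore: the cut-bot, the drill-bot, the lift-bot | the far shore: the grip-bot, the haul-bot, the sort-bot, the weld-bot]
4. Ferryman goes back to the near shore with the sort-bot.  [the near shore: the cut-bot, the drill-bot, the lift-bot, the sort-bot | the far shore: the grip-bot, the haul-bot, the weld-bot]
5. Ferryman goes to the far shore with the drill-bot and the lift-bot.  [the near shore: the cut-bot, the sort-bot | the far shore: the drill-bot, the grip-bot, the haul-bot, the lift-bot, the weld-bot]
6. Ferryman goes back to the near shore alone.  [the near shore: the cut-bot, the sort-bot | the far shore: the drill-bot, the grip-bot, the haul-bot, the lift-bot, the weld-bot]
7. Ferryman goes to the far shore with the cut-bot and the sort-bot.  [the near shore: — | the far shore: the cut-bot, the drill-bot, the grip-bot, the haul-bot, the lift-bot, the sort-bot, the weld-bot]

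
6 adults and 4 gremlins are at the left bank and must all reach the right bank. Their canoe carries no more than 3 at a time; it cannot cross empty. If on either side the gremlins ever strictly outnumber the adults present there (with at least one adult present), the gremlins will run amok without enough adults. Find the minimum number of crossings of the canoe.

9

Counting alone: each trip to the right bank takes at most 3 across and each return brings at least 1 back, so after t trips out (and t−1 returns) at most 3t − (t−1) of the 10 are across; that first reaches 10 at t = 5, so at least 9 crossings are needed.
The plan below uses exactly 9 crossings, so it is optimal:
1. 2 gremlins → the right bank.  (the left bank: 6A 2G; the right bank: 0A 2G)
2. 1 gremlin ← the left bank.  (the left bank: 6A 3G; the right bank: 0A 1G)
3. 3 gremlins → the right bank.  (the left bank: 6A 0G; the right bank: 0A 4G)
4. 1 gremlin ← the left bank.  (the left bank: 6A 1G; the right bank: 0A 3G)
5. 3 adults → the right bank.  (the left bank: 3A 1G; the right bank: 3A 3G)
6. 1 gremlin ← the left bank.  (the left bank: 3A 2G; the right bank: 3A 2G)
7. 1 adult and 2 gremlins → the right bank.  (the left bank: 2A 0G; the right bank: 4A 4G)
8. 1 gremlin ← the left bank.  (the left bank: 2A 1G; the right bank: 4A 3G)
9. 2 adults and 1 gremlin → the right bank.  (the left bank: 0A 0G; the right bank: 6A 4G)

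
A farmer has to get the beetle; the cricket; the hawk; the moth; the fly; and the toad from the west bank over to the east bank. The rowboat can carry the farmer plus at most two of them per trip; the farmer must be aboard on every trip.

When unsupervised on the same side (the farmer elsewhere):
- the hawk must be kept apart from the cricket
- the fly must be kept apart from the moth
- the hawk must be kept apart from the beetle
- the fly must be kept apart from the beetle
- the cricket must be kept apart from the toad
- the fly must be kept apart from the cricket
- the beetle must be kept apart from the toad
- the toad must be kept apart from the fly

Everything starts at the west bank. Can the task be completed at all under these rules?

Whatever the first load, the items left behind include a forbidden pair without the farmer. No opening move is safe, so no plan exists.

No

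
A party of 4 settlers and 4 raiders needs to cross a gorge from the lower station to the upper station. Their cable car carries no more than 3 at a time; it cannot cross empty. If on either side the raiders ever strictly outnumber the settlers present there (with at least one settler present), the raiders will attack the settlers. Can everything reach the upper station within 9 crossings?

Yes — this plan uses 9 crossings (≤ 9):
1. 2 raiders → the upper station.  (the lower station: 4S 2R; the upper station: 0S 2R)
2. 1 raider ← the lower station.  (the lower station: 4S 3R; the upper station: 0S 1R)
3. 3 raiders → the upper station.  (the lower station: 4S 0R; the upper station: 0S 4R)
4. 1 raider ← the lower station.  (the lower station: 4S 1R; the upper station: 0S 3R)
5. 3 settlers → the upper station.  (the lower station: 1S 1R; the upper station: 3S 3R)
6. 1 settler and 1 raider ← the lower station.  (the lower station: 2S 2R; the upper station: 2S 2R)
7. 2 settlers → the upper station.  (the lower station: 0S 2R; the upper station: 4S 2R)
8. 1 raider ← the lower station.  (the lower station: 0S 3R; the upper station: 4S 1R)
9. 3 raiders → the upper station.  (the lower station: 0S 0R; the upper station: 4S 4R)

Yes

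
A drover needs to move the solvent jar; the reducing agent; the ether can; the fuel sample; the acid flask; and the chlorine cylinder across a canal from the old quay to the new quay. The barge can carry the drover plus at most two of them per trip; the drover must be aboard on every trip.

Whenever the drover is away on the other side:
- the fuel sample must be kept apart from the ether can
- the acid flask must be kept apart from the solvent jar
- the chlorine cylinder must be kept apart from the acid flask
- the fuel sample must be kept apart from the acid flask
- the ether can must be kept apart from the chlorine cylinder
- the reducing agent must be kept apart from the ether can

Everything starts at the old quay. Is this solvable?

1. Drover goes to the new quay with the acid flask and the ether can.
2. Drover goes back to the old quay alone.
3. Drover goes to the new quay with the reducing agent and the solvent jar.
4. Drover goes back to the old quay with the acid flask and the ether can.
5. Drover goes to the new quay with the chlorine cylinder and the fuel sample.
6. Drover goes back to the old quay alone.
7. Drover goes to the new quay with the acid flask and the ether can.

Yes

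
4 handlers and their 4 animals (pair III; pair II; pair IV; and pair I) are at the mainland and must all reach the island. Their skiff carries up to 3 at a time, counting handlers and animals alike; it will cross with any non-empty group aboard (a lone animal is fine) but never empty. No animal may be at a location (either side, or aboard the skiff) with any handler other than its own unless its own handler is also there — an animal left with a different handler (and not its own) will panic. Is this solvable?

Yes

1. animal III and handler III cross → the island.
2. handler III crosses ← the mainland.
3. animal II, handler II, and handler III cross → the island.
4. animal III and handler III cross ← the mainland.
5. handler I, handler III, and handler IV cross → the island.
6. animal II crosses ← the mainland.
7. animal II and animal III cross → the island.
8. animal III crosses ← the mainland.
9. animal I, animal III, and animal IV cross → the island.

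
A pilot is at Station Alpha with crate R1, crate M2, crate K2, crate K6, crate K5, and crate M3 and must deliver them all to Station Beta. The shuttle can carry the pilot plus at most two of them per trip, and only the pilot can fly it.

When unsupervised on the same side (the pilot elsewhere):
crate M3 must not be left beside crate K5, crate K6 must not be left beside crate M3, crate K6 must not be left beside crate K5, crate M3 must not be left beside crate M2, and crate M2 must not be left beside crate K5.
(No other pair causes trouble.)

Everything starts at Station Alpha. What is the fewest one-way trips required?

Counting alone: the pilot can take at most 2 across per trip to Station Beta, so moving all 6 needs at least 3 loaded trips out, with a return between consecutive ones — at least 5 crossings.
The safety rule pushes this higher. Following every safe sequence of crossings, the most of the 6 that can be at Station Beta as the shuttle arrives there on crossings 5, 7 is 4, 5 respectively — never all 6.
So no plan with fewer than 9 crossings exists, and this one achieves 9:
1. Pilot goes to Station Beta with crate K5 and crate M3.  [Station Alpha: crate K2, crate K6, crate M2, crate R1 | Station Beta: crate K5, crate M3]
2. Pilot goes back to Station Alpha with crate K5.  [Station Alpha: crate K2, crate K5, crate K6, crate M2, crate R1 | Station Beta: crate M3]
3. Pilot goes to Station Beta with crate K5 and crate R1.  [Station Alpha: crate K2, crate K6, crate M2 | Station Beta: crate K5, crate M3, crate R1]
4. Pilot goes back to Station Alpha with crate K5.  [Station Alpha: crate K2, crate K5, crate K6, crate M2 | Station Beta: crate M3, crate R1]
5. Pilot goes to Station Beta with crate K6 and crate M2.  [Station Alpha: crate K2, crate K5 | Station Beta: crate K6, crate M2, crate M3, crate R1]
6. Pilot goes back to Station Alpha with crate M3.  [Station Alpha: crate K2, crate K5, crate M3 | Station Beta: crate K6, crate M2, crate R1]
7. Pilot goes to Station Beta with crate K2 and crate K5.  [Station Alpha: crate M3 | Station Beta: crate K2, crate K5, crate K6, crate M2, crate R1]
8. Pilot goes back to Station Alpha with crate K5.  [Station Alpha: crate K5, crate M3 | Station Beta: crate K2, crate K6, crate M2, crate R1]
9. Pilot goes to Station Beta with crate K5 and crate M3.  [Station Alpha: — | Station Beta: crate K2, crate K5, crate K6, crate M2, crate M3, crate R1]

9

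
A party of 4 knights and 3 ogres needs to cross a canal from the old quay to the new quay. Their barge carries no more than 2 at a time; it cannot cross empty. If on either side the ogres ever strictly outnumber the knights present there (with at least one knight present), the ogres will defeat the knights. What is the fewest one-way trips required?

11

Counting alone: each trip to the new quay takes at most 2 across and each return brings at least 1 back, so after t trips out (and t−1 returns) at most 2t − (t−1) of the 7 are across; that first reaches 7 at t = 6, so at least 11 crossings are needed.
The plan below uses exactly 11 crossings, so it is optimal:
1. 2 ogres → the new quay.  (the old quay: 4K 1O; the new quay: 0K 2O)
2. 1 ogre ← the old quay.  (the old quay: 4K 2O; the new quay: 0K 1O)
3. 2 ogres → the new quay.  (the old quay: 4K 0O; the new quay: 0K 3O)
4. 1 ogre ← the old quay.  (the old quay: 4K 1O; the new quay: 0K 2O)
5. 2 knights → the new quay.  (the old quay: 2K 1O; the new quay: 2K 2O)
6. 1 ogre ← the old quay.  (the old quay: 2K 2O; the new quay: 2K 1O)
7. 1 knight and 1 ogre → the new quay.  (the old quay: 1K 1O; the new quay: 3K 2O)
8. 1 knight ← the old quay.  (the old quay: 2K 1O; the new quay: 2K 2O)
9. 1 knight and 1 ogre → the new quay.  (the old quay: 1K 0O; the new quay: 3K 3O)
10. 1 ogre ← the old quay.  (the old quay: 1K 1O; the new quay: 3K 2O)
11. 1 knight and 1 ogre → the new quay.  (the old quay: 0K 0O; the new quay: 4K 3O)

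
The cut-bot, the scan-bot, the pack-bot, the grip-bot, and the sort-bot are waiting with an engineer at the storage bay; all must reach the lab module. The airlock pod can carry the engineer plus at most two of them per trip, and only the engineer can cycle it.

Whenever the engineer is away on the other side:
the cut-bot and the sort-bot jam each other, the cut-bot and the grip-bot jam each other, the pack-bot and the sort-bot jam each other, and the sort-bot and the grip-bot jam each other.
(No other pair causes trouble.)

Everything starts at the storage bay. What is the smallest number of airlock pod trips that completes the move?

7

Counting alone: the engineer can take at most 2 across per trip to the lab module, so moving all 5 needs at least 3 loaded trips out, with a return between consecutive ones — at least 5 crossings.
The safety rule pushes this higher. Following every safe sequence of crossings, the most of the 5 that can be at the lab module as the airlock pod arrives there on crossing 5 is 4 — never all 5.
So no plan with fewer than 7 crossings exists, and this one achieves 7:
1. Engineer goes to the lab module with the cut-bot and the sort-bot.  [the storage bay: the grip-bot, the pack-bot, the scan-bot | the lab module: the cut-bot, the sort-bot]
2. Engineer goes back to the storage bay with the cut-bot.  [the storage bay: the cut-bot, the grip-bot, the pack-bot, the scan-bot | the lab module: the sort-bot]
3. Engineer goes to the lab module with the cut-bot and the scan-bot.  [the storage bay: the grip-bot, the pack-bot | the lab module: the cut-bot, the scan-bot, the sort-bot]
4. Engineer goes back to the storage bay with the cut-bot.  [the storage bay: the cut-bot, the grip-bot, the pack-bot | the lab module: the scan-bot, the sort-bot]
5. Engineer goes to the lab module with the cut-bot and the pack-bot.  [the storage bay: the grip-bot | the lab module: the cut-bot, the pack-bot, the scan-bot, the sort-bot]
6. Engineer goes back to the storage bay with the sort-bot.  [the storage bay: the grip-bot, the sort-bot | the lab module: the cut-bot, the pack-bot, the scan-bot]
7. Engineer goes to the lab module with the grip-bot and the sort-bot.  [the storage bay: — | the lab module: the cut-bot, the grip-bot, the pack-bot, the scan-bot, the sort-bot]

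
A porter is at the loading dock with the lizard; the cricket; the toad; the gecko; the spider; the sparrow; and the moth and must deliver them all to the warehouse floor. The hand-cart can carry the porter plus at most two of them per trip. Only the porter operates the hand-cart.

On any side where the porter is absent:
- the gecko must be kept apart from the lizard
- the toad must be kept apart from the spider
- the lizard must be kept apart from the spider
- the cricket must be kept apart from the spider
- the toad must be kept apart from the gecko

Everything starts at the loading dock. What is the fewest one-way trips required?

Counting alone: the porter can take at most 2 across per trip to the warehouse floor, so moving all 7 needs at least 4 loaded trips out, with a return between consecutive ones — at least 7 crossings.
The safety rule pushes this higher. Following every safe sequence of crossings, the most of the 7 that can be at the warehouse floor as the hand-cart arrives there on crossing 7 is 6 — never all 7.
So no plan with fewer than 9 crossings exists, and this one achieves 9:
1. Porter goes to the warehouse floor with the gecko and the spider.
2. Porter goes back to the loading dock alone.
3. Porter goes to the warehouse floor with the lizard.
4. Porter goes back to the loading dock with the gecko and the spider.
5. Porter goes to the warehouse floor with the cricket and the toad.
6. Porter goes back to the loading dock alone.
7. Porter goes to the warehouse floor with the moth and the sparrow.
8. Porter goes back to the loading dock alone.
9. Porter goes to the warehouse floor with the gecko and the spider.

9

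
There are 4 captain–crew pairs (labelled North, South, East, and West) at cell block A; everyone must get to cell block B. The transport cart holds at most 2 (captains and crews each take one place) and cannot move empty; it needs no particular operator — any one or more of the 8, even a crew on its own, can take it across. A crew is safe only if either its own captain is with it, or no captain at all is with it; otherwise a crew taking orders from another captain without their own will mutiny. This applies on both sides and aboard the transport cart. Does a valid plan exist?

No

Following every safe sequence of crossings from the start, the most of the 8 that can be at cell block B as the transport cart arrives there on crossings 1, 3, 5 is 2, 3, 4 respectively; the best ever achieved is 4 of 8.
From crossing 7 on, no configuration arises that was not already reachable earlier: only 44 distinct safe configurations (who is on which side, and where the transport cart is) can ever be reached, none of them has everyone across, and every continuation just revisits them. So no valid plan exists.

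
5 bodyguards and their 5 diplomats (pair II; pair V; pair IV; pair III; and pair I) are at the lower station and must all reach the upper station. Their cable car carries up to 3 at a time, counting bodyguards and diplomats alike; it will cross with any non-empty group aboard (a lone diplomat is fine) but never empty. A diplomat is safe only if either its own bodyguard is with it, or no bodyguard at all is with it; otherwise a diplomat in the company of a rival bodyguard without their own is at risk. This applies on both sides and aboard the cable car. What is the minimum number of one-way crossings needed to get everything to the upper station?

11

Counting alone: each trip to the upper station takes at most 3 across and each return brings at least 1 back, so after t trips out (and t−1 returns) at most 3t − (t−1) of the 10 are across; that first reaches 10 at t = 5, so at least 9 crossings are needed.
The safety rule pushes this higher. Following every safe sequence of crossings, the most of the 10 that can be at the upper station as the cable car arrives there on crossing 9 is 9 — never all 10.
So no plan with fewer than 11 crossings exists, and this one achieves 11:
1. bodyguard II and diplomat II cross → the upper station.
2. bodyguard II crosses ← the lower station.
3. diplomat III, diplomat IV, and diplomat V cross → the upper station.
4. diplomat II crosses ← the lower station.
5. bodyguard III, bodyguard IV, and bodyguard V cross → the upper station.
6. bodyguard V and diplomat V cross ← the lower station.
7. bodyguard I, bodyguard II, and bodyguard V cross → the upper station.
8. diplomat IV crosses ← the lower station.
9. diplomat II and diplomat V cross → the upper station.
10. diplomat II crosses ← the lower station.
11. diplomat I, diplomat II, and diplomat IV cross → the upper station.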